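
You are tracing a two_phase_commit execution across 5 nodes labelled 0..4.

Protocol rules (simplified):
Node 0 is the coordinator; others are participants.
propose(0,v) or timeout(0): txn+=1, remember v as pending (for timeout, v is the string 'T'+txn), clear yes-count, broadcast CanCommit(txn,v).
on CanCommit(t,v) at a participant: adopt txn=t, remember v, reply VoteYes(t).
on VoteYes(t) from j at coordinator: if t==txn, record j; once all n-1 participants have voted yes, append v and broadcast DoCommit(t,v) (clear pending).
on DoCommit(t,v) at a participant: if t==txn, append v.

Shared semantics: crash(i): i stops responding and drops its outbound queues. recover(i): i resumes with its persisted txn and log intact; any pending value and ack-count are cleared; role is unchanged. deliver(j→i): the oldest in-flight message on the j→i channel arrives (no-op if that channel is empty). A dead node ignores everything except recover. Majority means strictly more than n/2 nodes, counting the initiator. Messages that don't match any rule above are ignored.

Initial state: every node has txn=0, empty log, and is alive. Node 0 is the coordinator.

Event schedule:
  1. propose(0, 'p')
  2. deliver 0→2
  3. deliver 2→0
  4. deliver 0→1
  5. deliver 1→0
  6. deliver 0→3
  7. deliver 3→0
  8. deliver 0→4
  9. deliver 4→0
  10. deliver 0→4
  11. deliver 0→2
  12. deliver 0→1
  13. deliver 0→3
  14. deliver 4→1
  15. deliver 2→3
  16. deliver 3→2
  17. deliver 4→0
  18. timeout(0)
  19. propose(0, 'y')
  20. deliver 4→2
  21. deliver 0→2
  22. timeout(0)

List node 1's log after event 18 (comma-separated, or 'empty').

p

e1 propose(0,'p'): 0[coor,t=1,-]
e2 deliver 0→2: 2[part,t=1,-]
e3 deliver 2→0: ·
e4 deliver 0→1: 1[part,t=1,-]
e5 deliver 1→0: ·
e6 deliver 0→3: 3[part,t=1,-]
e7 deliver 3→0: ·
e8 deliver 0→4: 4[part,t=1,-]
e9 deliver 4→0: 0[coor,t=1,p]
e10 deliver 0→4: 4[part,t=1,p]
e11 deliver 0→2: 2[part,t=1,p]
e12 deliver 0→1: 1[part,t=1,p]
e13 deliver 0→3: 3[part,t=1,p]
e14 deliver 4→1: ·
e15 deliver 2→3: ·
e16 deliver 3→2: ·
e17 deliver 4→0: ·
e18 timeout(0): 0[coor,t=2,p]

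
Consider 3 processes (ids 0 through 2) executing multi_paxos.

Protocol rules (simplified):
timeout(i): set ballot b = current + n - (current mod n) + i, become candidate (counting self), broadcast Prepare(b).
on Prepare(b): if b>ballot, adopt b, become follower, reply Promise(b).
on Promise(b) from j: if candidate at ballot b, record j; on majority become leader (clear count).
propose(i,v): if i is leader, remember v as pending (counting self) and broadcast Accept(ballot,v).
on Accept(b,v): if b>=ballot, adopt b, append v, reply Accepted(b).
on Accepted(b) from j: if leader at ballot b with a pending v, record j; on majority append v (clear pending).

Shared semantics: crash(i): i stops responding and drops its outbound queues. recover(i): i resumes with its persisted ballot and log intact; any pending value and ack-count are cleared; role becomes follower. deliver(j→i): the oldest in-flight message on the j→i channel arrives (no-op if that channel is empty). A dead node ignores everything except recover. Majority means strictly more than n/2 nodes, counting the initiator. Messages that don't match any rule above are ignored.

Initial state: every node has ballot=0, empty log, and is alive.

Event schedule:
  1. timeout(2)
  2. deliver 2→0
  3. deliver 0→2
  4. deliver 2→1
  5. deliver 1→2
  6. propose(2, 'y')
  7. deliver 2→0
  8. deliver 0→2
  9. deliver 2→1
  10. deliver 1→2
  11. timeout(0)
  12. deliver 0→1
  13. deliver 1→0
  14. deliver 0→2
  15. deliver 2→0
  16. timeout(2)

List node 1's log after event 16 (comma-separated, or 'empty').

after 1 — timeout(2): n2:cand/b5/[-]
after 2 — deliver 2→0: n0:foll/b5/[-]
after 3 — deliver 0→2: n2:lead/b5/[-]
after 4 — deliver 2→1: n1:foll/b5/[-]
after 5 — deliver 1→2: ·
after 6 — propose(2,'y'): ·
after 7 — deliver 2→0: n0:foll/b5/[y]
after 8 — deliver 0→2: n2:lead/b5/[y]
after 9 — deliver 2→1: n1:foll/b5/[y]
after 10 — deliver 1→2: ·
after 11 — timeout(0): n0:cand/b6/[y]
after 12 — deliver 0→1: n1:foll/b6/[y]
after 13 — deliver 1→0: n0:lead/b6/[y]
after 14 — deliver 0→2: n2:foll/b6/[y]
after 15 — deliver 2→0: ·
after 16 — timeout(2): n2:cand/b11/[y]

y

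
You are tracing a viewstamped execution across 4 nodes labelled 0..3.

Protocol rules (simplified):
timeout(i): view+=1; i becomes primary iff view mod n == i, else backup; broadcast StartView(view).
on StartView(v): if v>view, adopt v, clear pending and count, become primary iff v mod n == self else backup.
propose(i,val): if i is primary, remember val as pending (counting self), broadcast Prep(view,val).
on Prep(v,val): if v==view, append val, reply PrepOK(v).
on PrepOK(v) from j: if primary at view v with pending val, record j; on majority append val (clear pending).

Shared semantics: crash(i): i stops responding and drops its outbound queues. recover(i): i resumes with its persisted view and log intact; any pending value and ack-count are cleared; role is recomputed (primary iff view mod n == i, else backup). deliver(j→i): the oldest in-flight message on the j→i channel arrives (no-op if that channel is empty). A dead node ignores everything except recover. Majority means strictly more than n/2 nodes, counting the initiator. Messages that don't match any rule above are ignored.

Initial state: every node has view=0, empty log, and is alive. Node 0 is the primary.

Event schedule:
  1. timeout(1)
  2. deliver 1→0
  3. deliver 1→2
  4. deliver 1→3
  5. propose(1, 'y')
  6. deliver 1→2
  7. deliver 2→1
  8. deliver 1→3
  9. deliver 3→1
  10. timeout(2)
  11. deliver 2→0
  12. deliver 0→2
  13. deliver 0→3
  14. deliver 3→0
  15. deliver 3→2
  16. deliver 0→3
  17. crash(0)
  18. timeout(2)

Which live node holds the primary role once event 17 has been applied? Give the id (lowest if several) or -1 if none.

1

[1] timeout(1) → N1(prim v1 [-])
[2] deliver 1→0 → N0(back v1 [-])
[3] deliver 1→2 → N2(back v1 [-])
[4] deliver 1→3 → N3(back v1 [-])
[5] propose(1,'y') → ∅
[6] deliver 1→2 → N2(back v1 [y])
[7] deliver 2→1 → ∅
[8] deliver 1→3 → N3(back v1 [y])
[9] deliver 3→1 → N1(prim v1 [y])
[10] timeout(2) → N2(prim v2 [y])
[11] deliver 2→0 → N0(back v2 [-])
[12] deliver 0→2 → ∅
[13] deliver 0→3 → ∅
[14] deliver 3→0 → ∅
[15] deliver 3→2 → ∅
[16] deliver 0→3 → ∅
[17] crash(0) → N0(✗back v2 [-])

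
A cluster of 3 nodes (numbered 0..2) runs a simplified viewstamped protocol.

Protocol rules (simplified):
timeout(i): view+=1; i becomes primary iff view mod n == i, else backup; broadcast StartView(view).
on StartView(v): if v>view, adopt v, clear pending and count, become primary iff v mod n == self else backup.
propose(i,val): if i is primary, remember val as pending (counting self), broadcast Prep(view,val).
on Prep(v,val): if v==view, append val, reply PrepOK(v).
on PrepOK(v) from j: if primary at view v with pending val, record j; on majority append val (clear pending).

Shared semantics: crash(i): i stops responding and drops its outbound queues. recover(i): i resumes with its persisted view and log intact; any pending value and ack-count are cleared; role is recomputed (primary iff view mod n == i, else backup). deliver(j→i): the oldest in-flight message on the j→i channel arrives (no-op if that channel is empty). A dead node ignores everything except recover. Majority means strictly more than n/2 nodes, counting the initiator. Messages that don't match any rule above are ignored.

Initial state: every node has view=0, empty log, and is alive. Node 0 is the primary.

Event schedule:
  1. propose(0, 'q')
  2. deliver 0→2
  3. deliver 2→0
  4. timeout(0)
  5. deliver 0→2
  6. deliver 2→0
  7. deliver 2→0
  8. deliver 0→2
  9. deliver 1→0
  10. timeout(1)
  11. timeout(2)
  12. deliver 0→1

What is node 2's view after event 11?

2

1. propose(0,'q'):  nop
2. deliver 0→2:  <2:back v0 q>
3. deliver 2→0:  <0:prim v0 q>
4. timeout(0):  <0:back v1 q>
5. deliver 0→2:  <2:back v1 q>
6. deliver 2→0:  nop
7. deliver 2→0:  nop
8. deliver 0→2:  nop
9. deliver 1→0:  nop
10. timeout(1):  <1:prim v1 ->
11. timeout(2):  <2:prim v2 q>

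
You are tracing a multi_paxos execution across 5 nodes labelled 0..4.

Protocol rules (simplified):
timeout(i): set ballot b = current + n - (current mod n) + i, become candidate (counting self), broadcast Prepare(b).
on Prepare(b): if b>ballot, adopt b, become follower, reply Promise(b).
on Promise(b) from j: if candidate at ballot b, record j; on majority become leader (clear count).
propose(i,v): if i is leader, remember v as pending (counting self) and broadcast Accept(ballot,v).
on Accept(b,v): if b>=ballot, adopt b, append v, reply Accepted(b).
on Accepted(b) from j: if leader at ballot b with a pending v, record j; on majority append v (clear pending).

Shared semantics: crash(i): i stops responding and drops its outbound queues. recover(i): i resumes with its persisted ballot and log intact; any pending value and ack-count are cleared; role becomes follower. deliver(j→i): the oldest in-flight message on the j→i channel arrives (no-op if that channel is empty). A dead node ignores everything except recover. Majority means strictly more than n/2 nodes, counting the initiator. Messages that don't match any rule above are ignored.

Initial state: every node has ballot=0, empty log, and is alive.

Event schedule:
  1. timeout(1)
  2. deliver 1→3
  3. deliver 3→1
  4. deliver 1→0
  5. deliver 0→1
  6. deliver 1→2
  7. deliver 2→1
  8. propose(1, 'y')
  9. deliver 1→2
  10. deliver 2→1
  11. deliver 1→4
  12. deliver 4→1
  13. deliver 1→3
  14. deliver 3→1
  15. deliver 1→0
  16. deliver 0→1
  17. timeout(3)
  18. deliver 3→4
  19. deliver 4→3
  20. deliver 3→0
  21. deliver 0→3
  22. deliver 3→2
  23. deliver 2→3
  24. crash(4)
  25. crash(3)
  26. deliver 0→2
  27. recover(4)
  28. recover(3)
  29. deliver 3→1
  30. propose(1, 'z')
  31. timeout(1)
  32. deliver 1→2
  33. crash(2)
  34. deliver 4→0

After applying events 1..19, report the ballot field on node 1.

6

[1] timeout(1) → N1(cand b6 [-])
[2] deliver 1→3 → N3(foll b6 [-])
[3] deliver 3→1 → ∅
[4] deliver 1→0 → N0(foll b6 [-])
[5] deliver 0→1 → N1(lead b6 [-])
[6] deliver 1→2 → N2(foll b6 [-])
[7] deliver 2→1 → ∅
[8] propose(1,'y') → ∅
[9] deliver 1→2 → N2(foll b6 [y])
[10] deliver 2→1 → ∅
[11] deliver 1→4 → N4(foll b6 [-])
[12] deliver 4→1 → ∅
[13] deliver 1→3 → N3(foll b6 [y])
[14] deliver 3→1 → N1(lead b6 [y])
[15] deliver 1→0 → N0(foll b6 [y])
[16] deliver 0→1 → ∅
[17] timeout(3) → N3(cand b13 [y])
[18] deliver 3→4 → N4(foll b13 [-])
[19] deliver 4→3 → ∅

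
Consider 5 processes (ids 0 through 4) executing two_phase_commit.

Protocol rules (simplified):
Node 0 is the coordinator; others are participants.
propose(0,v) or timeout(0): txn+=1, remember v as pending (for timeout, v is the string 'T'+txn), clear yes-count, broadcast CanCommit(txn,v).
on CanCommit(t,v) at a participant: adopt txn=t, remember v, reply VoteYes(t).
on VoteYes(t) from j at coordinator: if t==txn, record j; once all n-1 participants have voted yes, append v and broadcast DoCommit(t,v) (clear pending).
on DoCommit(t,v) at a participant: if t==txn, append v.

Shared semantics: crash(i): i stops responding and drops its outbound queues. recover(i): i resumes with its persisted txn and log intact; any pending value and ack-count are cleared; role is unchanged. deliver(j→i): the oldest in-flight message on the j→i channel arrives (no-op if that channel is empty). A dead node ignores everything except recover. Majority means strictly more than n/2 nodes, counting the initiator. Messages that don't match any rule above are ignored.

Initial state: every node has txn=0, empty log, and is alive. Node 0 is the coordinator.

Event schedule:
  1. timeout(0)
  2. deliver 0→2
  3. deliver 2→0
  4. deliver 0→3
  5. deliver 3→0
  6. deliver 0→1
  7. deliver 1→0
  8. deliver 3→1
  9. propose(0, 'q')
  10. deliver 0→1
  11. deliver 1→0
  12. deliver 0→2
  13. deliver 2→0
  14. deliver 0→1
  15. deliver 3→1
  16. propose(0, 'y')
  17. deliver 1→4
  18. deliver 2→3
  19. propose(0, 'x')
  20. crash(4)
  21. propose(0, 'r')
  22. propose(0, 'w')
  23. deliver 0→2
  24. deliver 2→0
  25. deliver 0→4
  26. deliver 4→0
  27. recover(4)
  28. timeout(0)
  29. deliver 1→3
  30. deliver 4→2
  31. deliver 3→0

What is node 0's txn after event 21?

5

step 1 timeout(0): 0={coor,t=1,log=-}
step 2 deliver 0→2: 2={part,t=1,log=-}
step 3 deliver 2→0: —
step 4 deliver 0→3: 3={part,t=1,log=-}
step 5 deliver 3→0: —
step 6 deliver 0→1: 1={part,t=1,log=-}
step 7 deliver 1→0: —
step 8 deliver 3→1: —
step 9 propose(0,'q'): 0={coor,t=2,log=-}
step 10 deliver 0→1: 1={part,t=2,log=-}
step 11 deliver 1→0: —
step 12 deliver 0→2: 2={part,t=2,log=-}
step 13 deliver 2→0: —
step 14 deliver 0→1: —
step 15 deliver 3→1: —
step 16 propose(0,'y'): 0={coor,t=3,log=-}
step 17 deliver 1→4: —
step 18 deliver 2→3: —
step 19 propose(0,'x'): 0={coor,t=4,log=-}
step 20 crash(4): 4={✗part,t=0,log=-}
step 21 propose(0,'r'): 0={coor,t=5,log=-}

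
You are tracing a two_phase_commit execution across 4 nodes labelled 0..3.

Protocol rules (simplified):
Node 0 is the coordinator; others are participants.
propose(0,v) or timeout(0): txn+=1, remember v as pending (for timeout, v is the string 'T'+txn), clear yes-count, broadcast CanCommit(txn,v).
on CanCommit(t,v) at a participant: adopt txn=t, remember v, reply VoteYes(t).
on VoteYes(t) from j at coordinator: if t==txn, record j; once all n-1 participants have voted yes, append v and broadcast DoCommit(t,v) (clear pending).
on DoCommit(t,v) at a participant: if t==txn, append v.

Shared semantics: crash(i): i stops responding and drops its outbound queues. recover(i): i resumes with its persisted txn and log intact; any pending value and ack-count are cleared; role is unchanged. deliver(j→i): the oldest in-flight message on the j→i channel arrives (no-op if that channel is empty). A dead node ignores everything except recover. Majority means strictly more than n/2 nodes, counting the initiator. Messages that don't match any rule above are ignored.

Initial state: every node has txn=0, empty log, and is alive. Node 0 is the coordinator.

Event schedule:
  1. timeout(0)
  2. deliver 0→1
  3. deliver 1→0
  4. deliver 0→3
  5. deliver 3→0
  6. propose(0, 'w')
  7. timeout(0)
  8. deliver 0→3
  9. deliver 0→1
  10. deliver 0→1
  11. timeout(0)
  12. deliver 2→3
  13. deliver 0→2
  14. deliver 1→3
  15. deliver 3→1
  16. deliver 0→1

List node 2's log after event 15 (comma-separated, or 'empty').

empty

e1 timeout(0): 0[coor,t=1,-]
e2 deliver 0→1: 1[part,t=1,-]
e3 deliver 1→0: ·
e4 deliver 0→3: 3[part,t=1,-]
e5 deliver 3→0: ·
e6 propose(0,'w'): 0[coor,t=2,-]
e7 timeout(0): 0[coor,t=3,-]
e8 deliver 0→3: 3[part,t=2,-]
e9 deliver 0→1: 1[part,t=2,-]
e10 deliver 0→1: 1[part,t=3,-]
e11 timeout(0): 0[coor,t=4,-]
e12 deliver 2→3: ·
e13 deliver 0→2: 2[part,t=1,-]
e14 deliver 1→3: ·
e15 deliver 3→1: ·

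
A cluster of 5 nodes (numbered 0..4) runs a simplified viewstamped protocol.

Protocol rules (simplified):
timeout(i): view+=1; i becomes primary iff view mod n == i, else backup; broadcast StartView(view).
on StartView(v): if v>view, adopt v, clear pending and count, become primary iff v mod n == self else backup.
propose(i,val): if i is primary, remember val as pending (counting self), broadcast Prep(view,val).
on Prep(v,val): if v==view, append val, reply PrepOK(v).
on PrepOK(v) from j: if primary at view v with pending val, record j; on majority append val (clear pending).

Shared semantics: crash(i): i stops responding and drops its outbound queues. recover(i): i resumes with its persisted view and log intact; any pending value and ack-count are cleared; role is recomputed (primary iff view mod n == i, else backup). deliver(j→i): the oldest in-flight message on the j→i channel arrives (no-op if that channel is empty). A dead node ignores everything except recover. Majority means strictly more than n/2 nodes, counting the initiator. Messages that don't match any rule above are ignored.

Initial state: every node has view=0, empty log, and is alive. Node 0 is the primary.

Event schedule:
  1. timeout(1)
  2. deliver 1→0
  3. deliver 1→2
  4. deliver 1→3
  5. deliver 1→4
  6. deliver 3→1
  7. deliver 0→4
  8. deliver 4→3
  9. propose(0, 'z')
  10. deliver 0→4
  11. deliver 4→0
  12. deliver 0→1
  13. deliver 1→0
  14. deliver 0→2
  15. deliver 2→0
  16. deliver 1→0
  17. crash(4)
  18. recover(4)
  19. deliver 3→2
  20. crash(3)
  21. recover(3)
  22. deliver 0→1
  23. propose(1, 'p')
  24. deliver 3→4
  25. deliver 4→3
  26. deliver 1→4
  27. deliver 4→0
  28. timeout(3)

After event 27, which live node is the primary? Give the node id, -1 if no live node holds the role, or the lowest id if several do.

after 1 — timeout(1): n1:prim/v1/[-]
after 2 — deliver 1→0: n0:back/v1/[-]
after 3 — deliver 1→2: n2:back/v1/[-]
after 4 — deliver 1→3: n3:back/v1/[-]
after 5 — deliver 1→4: n4:back/v1/[-]
after 6 — deliver 3→1: ·
after 7 — deliver 0→4: ·
after 8 — deliver 4→3: ·
after 9 — propose(0,'z'): ·
after 10 — deliver 0→4: ·
after 11 — deliver 4→0: ·
after 12 — deliver 0→1: ·
after 13 — deliver 1→0: ·
after 14 — deliver 0→2: ·
after 15 — deliver 2→0: ·
after 16 — deliver 1→0: ·
after 17 — crash(4): n4:✗back/v1/[-]
after 18 — recover(4): n4:back/v1/[-]
after 19 — deliver 3→2: ·
after 20 — crash(3): n3:✗back/v1/[-]
after 21 — recover(3): n3:back/v1/[-]
after 22 — deliver 0→1: ·
after 23 — propose(1,'p'): ·
after 24 — deliver 3→4: ·
after 25 — deliver 4→3: ·
after 26 — deliver 1→4: n4:back/v1/[p]
after 27 — deliver 4→0: ·

1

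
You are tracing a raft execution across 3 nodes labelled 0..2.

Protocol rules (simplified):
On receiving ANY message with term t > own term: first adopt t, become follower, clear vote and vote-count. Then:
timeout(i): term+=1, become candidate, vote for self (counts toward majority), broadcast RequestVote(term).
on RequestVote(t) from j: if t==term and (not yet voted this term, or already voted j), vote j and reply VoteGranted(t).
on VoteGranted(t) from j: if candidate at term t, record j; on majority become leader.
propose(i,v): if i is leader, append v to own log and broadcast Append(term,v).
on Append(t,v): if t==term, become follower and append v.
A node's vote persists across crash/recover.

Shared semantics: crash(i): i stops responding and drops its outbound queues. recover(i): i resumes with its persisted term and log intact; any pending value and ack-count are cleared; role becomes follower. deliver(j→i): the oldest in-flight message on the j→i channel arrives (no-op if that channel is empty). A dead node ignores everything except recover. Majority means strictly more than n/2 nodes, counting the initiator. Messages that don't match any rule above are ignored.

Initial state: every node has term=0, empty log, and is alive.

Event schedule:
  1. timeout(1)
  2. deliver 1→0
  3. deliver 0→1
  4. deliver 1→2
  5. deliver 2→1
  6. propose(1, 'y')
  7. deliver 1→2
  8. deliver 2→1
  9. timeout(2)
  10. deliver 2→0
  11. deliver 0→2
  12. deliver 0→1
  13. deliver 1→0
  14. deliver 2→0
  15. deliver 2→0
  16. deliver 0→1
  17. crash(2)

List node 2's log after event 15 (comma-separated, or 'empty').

step 1 timeout(1): 1={cand,t=1,log=-}
step 2 deliver 1→0: 0={foll,t=1,log=-}
step 3 deliver 0→1: 1={lead,t=1,log=-}
step 4 deliver 1→2: 2={foll,t=1,log=-}
step 5 deliver 2→1: —
step 6 propose(1,'y'): 1={lead,t=1,log=y}
step 7 deliver 1→2: 2={foll,t=1,log=y}
step 8 deliver 2→1: —
step 9 timeout(2): 2={cand,t=2,log=y}
step 10 deliver 2→0: 0={foll,t=2,log=-}
step 11 deliver 0→2: 2={lead,t=2,log=y}
step 12 deliver 0→1: —
step 13 deliver 1→0: —
step 14 deliver 2→0: —
step 15 deliver 2→0: —

y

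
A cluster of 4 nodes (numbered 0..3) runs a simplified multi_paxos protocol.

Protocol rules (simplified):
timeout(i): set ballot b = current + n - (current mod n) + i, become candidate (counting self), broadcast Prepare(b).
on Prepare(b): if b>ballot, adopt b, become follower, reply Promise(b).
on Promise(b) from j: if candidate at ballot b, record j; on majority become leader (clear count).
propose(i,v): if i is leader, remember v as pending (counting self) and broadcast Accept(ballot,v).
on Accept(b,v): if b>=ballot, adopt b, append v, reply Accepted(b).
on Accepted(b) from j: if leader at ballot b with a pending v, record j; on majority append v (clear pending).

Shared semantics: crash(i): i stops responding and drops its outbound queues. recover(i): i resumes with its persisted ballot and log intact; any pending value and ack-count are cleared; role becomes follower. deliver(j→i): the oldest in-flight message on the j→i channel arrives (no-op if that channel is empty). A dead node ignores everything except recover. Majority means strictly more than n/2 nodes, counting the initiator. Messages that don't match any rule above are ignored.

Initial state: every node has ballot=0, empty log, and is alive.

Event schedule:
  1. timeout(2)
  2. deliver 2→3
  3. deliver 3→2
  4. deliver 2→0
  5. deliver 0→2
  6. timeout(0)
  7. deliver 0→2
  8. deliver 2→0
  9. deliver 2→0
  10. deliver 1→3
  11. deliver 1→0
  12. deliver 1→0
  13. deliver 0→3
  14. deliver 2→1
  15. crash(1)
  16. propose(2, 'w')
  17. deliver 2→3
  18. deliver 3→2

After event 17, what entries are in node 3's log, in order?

1. timeout(2):  <2:cand b6 ->
2. deliver 2→3:  <3:foll b6 ->
3. deliver 3→2:  nop
4. deliver 2→0:  <0:foll b6 ->
5. deliver 0→2:  <2:lead b6 ->
6. timeout(0):  <0:cand b8 ->
7. deliver 0→2:  <2:foll b8 ->
8. deliver 2→0:  nop
9. deliver 2→0:  nop
10. deliver 1→3:  nop
11. deliver 1→0:  nop
12. deliver 1→0:  nop
13. deliver 0→3:  <3:foll b8 ->
14. deliver 2→1:  <1:foll b6 ->
15. crash(1):  <1:✗foll b6 ->
16. propose(2,'w'):  nop
17. deliver 2→3:  nop

empty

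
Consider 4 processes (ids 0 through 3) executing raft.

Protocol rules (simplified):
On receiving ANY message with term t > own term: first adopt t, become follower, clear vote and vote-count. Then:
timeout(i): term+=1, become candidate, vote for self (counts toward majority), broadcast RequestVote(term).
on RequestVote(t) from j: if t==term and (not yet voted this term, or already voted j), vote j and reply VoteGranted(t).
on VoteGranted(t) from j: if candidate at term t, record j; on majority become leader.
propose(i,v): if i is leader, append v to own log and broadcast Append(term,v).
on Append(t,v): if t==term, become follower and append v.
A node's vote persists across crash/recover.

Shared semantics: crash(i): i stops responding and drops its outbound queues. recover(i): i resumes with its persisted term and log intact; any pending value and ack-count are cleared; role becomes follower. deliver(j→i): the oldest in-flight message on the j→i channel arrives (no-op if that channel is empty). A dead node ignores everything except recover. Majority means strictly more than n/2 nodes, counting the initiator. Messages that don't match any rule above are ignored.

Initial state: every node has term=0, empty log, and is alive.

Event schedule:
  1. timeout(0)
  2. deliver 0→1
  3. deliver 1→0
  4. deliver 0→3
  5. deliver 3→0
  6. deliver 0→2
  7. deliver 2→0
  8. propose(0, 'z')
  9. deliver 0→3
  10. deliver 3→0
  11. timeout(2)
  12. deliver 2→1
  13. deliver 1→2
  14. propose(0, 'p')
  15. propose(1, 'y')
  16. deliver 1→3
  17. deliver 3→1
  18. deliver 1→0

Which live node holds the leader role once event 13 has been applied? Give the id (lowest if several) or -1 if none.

1. timeout(0):  <0:cand t1 ->
2. deliver 0→1:  <1:foll t1 ->
3. deliver 1→0:  nop
4. deliver 0→3:  <3:foll t1 ->
5. deliver 3→0:  <0:lead t1 ->
6. deliver 0→2:  <2:foll t1 ->
7. deliver 2→0:  nop
8. propose(0,'z'):  <0:lead t1 z>
9. deliver 0→3:  <3:foll t1 z>
10. deliver 3→0:  nop
11. timeout(2):  <2:cand t2 ->
12. deliver 2→1:  <1:foll t2 ->
13. deliver 1→2:  nop

0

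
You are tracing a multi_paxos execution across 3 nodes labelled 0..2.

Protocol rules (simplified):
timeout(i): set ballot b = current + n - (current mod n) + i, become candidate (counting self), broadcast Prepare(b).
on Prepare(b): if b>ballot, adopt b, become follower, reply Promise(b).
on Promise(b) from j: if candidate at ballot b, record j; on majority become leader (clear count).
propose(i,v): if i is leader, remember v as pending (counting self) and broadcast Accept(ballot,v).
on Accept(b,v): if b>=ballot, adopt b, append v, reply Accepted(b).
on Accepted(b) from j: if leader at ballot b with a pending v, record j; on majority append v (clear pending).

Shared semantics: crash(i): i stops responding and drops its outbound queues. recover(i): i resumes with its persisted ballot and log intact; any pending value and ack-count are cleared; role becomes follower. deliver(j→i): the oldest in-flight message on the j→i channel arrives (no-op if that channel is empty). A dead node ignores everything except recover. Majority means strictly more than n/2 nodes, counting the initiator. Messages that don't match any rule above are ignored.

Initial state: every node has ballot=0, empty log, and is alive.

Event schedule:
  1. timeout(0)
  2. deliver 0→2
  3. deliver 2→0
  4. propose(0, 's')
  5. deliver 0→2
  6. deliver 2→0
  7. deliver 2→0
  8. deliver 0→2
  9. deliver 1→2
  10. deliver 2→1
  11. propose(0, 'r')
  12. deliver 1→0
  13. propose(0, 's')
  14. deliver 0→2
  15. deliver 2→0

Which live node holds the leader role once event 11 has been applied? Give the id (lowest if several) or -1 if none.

0

after 1 — timeout(0): n0:cand/b3/[-]
after 2 — deliver 0→2: n2:foll/b3/[-]
after 3 — deliver 2→0: n0:lead/b3/[-]
after 4 — propose(0,'s'): ·
after 5 — deliver 0→2: n2:foll/b3/[s]
after 6 — deliver 2→0: n0:lead/b3/[s]
after 7 — deliver 2→0: ·
after 8 — deliver 0→2: ·
after 9 — deliver 1→2: ·
after 10 — deliver 2→1: ·
after 11 — propose(0,'r'): ·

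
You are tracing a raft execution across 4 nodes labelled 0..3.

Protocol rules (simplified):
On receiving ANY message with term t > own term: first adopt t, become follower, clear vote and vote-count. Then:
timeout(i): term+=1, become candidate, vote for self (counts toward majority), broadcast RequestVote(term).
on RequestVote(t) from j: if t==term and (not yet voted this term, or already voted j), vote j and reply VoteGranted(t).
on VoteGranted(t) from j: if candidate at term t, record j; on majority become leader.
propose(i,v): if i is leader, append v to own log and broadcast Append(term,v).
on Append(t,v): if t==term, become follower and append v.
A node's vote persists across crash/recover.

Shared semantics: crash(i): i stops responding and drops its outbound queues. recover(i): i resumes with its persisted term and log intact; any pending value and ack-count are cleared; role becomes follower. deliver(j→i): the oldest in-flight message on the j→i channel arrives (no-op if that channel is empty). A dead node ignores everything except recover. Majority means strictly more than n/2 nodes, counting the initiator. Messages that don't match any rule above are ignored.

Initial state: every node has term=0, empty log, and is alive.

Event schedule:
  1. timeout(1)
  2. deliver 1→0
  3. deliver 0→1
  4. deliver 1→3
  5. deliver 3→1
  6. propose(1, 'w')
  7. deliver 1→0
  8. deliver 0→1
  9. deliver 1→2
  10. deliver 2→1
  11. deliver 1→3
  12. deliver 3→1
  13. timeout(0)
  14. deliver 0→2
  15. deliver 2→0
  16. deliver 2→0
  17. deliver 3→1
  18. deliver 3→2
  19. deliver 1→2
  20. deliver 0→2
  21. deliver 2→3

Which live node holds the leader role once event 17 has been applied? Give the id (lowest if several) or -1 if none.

step 1 timeout(1): 1={cand,t=1,log=-}
step 2 deliver 1→0: 0={foll,t=1,log=-}
step 3 deliver 0→1: —
step 4 deliver 1→3: 3={foll,t=1,log=-}
step 5 deliver 3→1: 1={lead,t=1,log=-}
step 6 propose(1,'w'): 1={lead,t=1,log=w}
step 7 deliver 1→0: 0={foll,t=1,log=w}
step 8 deliver 0→1: —
step 9 deliver 1→2: 2={foll,t=1,log=-}
step 10 deliver 2→1: —
step 11 deliver 1→3: 3={foll,t=1,log=w}
step 12 deliver 3→1: —
step 13 timeout(0): 0={cand,t=2,log=w}
step 14 deliver 0→2: 2={foll,t=2,log=-}
step 15 deliver 2→0: —
step 16 deliver 2→0: —
step 17 deliver 3→1: —

1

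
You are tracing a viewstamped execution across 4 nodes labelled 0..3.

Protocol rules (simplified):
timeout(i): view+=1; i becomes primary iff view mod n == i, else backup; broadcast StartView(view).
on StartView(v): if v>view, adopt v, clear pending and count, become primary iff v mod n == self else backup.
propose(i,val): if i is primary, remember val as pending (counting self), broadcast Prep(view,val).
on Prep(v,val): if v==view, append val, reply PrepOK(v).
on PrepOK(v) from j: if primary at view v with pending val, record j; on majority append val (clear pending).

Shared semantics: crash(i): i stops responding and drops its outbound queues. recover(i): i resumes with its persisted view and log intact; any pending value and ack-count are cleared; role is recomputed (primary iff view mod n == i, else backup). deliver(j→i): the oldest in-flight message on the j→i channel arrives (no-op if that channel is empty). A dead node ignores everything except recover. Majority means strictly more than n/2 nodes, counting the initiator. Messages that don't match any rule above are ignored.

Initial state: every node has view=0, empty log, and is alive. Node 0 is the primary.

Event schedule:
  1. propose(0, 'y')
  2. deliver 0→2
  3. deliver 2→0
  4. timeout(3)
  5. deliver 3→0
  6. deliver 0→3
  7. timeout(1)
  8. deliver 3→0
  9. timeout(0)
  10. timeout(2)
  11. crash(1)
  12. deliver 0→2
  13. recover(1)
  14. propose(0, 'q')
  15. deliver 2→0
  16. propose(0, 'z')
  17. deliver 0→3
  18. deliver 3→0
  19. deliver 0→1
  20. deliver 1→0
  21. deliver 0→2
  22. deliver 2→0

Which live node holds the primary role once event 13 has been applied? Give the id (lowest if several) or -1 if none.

1

e1 propose(0,'y'): ·
e2 deliver 0→2: 2[back,v=0,y]
e3 deliver 2→0: ·
e4 timeout(3): 3[back,v=1,-]
e5 deliver 3→0: 0[back,v=1,-]
e6 deliver 0→3: ·
e7 timeout(1): 1[prim,v=1,-]
e8 deliver 3→0: ·
e9 timeout(0): 0[back,v=2,-]
e10 timeout(2): 2[back,v=1,y]
e11 crash(1): 1[✗prim,v=1,-]
e12 deliver 0→2: 2[prim,v=2,y]
e13 recover(1): 1[prim,v=1,-]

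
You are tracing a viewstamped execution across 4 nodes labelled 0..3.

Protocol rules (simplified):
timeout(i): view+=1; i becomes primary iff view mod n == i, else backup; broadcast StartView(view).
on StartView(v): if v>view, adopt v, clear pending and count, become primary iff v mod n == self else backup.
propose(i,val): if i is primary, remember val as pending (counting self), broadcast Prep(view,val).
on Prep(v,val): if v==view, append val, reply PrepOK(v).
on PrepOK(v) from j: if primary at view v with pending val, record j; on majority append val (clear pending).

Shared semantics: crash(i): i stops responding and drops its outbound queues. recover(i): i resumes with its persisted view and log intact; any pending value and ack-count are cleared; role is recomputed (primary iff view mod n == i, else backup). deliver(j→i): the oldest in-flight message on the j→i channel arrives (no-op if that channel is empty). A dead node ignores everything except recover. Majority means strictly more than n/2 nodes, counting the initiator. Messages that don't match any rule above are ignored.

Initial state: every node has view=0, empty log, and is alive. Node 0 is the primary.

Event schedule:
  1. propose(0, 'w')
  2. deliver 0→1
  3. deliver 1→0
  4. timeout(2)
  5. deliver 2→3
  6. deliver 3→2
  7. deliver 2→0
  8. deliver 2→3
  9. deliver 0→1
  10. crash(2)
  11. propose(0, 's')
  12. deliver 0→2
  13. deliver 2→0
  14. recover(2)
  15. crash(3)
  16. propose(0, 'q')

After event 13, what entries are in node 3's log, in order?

empty

after 1 — propose(0,'w'): ·
after 2 — deliver 0→1: n1:back/v0/[w]
after 3 — deliver 1→0: ·
after 4 — timeout(2): n2:back/v1/[-]
after 5 — deliver 2→3: n3:back/v1/[-]
after 6 — deliver 3→2: ·
after 7 — deliver 2→0: n0:back/v1/[-]
after 8 — deliver 2→3: ·
after 9 — deliver 0→1: ·
after 10 — crash(2): n2:✗back/v1/[-]
after 11 — propose(0,'s'): ·
after 12 — deliver 0→2: ·
after 13 — deliver 2→0: ·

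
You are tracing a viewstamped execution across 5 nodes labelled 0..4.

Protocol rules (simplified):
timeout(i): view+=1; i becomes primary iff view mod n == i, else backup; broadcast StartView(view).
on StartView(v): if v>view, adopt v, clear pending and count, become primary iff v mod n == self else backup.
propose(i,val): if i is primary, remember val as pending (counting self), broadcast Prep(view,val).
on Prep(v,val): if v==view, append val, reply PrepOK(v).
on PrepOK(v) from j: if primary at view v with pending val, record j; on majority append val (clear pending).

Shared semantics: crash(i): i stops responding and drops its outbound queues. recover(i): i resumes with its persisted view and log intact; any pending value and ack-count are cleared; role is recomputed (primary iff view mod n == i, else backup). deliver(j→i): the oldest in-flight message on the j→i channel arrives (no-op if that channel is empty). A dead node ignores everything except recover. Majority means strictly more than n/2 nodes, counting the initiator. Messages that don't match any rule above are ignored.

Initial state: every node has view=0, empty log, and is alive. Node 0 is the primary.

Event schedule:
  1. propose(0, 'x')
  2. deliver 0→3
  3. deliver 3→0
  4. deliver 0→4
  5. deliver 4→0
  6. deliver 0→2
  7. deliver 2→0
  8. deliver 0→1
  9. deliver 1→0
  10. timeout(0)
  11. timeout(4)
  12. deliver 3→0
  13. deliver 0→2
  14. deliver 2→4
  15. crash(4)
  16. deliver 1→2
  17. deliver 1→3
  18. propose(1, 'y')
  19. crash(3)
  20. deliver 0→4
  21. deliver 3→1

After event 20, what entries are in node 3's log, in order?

x

[1] propose(0,'x') → ∅
[2] deliver 0→3 → N3(back v0 [x])
[3] deliver 3→0 → ∅
[4] deliver 0→4 → N4(back v0 [x])
[5] deliver 4→0 → N0(prim v0 [x])
[6] deliver 0→2 → N2(back v0 [x])
[7] deliver 2→0 → ∅
[8] deliver 0→1 → N1(back v0 [x])
[9] deliver 1→0 → ∅
[10] timeout(0) → N0(back v1 [x])
[11] timeout(4) → N4(back v1 [x])
[12] deliver 3→0 → ∅
[13] deliver 0→2 → N2(back v1 [x])
[14] deliver 2→4 → ∅
[15] crash(4) → N4(✗back v1 [x])
[16] deliver 1→2 → ∅
[17] deliver 1→3 → ∅
[18] propose(1,'y') → ∅
[19] crash(3) → N3(✗back v0 [x])
[20] deliver 0→4 → ∅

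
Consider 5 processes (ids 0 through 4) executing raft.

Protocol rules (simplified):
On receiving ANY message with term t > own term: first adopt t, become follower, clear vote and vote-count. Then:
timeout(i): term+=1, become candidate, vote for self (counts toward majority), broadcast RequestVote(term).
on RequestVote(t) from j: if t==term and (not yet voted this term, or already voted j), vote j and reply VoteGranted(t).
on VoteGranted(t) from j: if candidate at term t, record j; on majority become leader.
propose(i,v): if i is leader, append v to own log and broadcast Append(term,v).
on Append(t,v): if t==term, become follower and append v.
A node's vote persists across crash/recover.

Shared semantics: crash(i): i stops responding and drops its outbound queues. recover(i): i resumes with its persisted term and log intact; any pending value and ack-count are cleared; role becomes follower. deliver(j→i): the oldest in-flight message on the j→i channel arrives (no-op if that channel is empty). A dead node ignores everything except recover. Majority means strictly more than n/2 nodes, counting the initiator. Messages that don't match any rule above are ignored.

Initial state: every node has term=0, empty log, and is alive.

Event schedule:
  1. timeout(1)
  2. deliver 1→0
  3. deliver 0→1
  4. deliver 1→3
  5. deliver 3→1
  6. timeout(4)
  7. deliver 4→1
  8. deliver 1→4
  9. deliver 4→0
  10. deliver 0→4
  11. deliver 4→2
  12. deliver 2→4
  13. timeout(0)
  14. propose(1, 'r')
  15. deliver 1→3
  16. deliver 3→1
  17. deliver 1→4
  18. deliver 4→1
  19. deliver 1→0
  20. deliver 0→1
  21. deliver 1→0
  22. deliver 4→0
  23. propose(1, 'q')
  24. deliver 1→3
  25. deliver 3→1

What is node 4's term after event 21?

1

[1] timeout(1) → N1(cand t1 [-])
[2] deliver 1→0 → N0(foll t1 [-])
[3] deliver 0→1 → ∅
[4] deliver 1→3 → N3(foll t1 [-])
[5] deliver 3→1 → N1(lead t1 [-])
[6] timeout(4) → N4(cand t1 [-])
[7] deliver 4→1 → ∅
[8] deliver 1→4 → ∅
[9] deliver 4→0 → ∅
[10] deliver 0→4 → ∅
[11] deliver 4→2 → N2(foll t1 [-])
[12] deliver 2→4 → ∅
[13] timeout(0) → N0(cand t2 [-])
[14] propose(1,'r') → N1(lead t1 [r])
[15] deliver 1→3 → N3(foll t1 [r])
[16] deliver 3→1 → ∅
[17] deliver 1→4 → N4(foll t1 [r])
[18] deliver 4→1 → ∅
[19] deliver 1→0 → ∅
[20] deliver 0→1 → N1(foll t2 [r])
[21] deliver 1→0 → ∅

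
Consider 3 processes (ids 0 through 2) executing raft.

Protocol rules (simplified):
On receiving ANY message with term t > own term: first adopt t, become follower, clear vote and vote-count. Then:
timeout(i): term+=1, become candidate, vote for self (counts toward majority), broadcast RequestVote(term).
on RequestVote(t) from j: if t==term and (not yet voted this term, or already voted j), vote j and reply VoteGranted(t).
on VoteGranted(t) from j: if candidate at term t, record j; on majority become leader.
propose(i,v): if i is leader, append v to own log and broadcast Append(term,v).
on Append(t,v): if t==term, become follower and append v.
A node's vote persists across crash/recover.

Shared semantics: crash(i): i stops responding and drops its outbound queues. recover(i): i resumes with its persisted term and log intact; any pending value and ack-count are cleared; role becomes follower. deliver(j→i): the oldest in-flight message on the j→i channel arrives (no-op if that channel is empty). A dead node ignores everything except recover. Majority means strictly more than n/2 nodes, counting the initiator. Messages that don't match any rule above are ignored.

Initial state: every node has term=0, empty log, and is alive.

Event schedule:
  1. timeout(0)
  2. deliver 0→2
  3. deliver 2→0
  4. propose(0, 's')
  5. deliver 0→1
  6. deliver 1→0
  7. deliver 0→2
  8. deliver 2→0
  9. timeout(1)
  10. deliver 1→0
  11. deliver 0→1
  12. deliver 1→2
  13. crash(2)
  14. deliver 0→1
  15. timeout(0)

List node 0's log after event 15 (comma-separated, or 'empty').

s

after 1 — timeout(0): n0:cand/t1/[-]
after 2 — deliver 0→2: n2:foll/t1/[-]
after 3 — deliver 2→0: n0:lead/t1/[-]
after 4 — propose(0,'s'): n0:lead/t1/[s]
after 5 — deliver 0→1: n1:foll/t1/[-]
after 6 — deliver 1→0: ·
after 7 — deliver 0→2: n2:foll/t1/[s]
after 8 — deliver 2→0: ·
after 9 — timeout(1): n1:cand/t2/[-]
after 10 — deliver 1→0: n0:foll/t2/[s]
after 11 — deliver 0→1: ·
after 12 — deliver 1→2: n2:foll/t2/[s]
after 13 — crash(2): n2:✗foll/t2/[s]
after 14 — deliver 0→1: n1:lead/t2/[-]
after 15 — timeout(0): n0:cand/t3/[s]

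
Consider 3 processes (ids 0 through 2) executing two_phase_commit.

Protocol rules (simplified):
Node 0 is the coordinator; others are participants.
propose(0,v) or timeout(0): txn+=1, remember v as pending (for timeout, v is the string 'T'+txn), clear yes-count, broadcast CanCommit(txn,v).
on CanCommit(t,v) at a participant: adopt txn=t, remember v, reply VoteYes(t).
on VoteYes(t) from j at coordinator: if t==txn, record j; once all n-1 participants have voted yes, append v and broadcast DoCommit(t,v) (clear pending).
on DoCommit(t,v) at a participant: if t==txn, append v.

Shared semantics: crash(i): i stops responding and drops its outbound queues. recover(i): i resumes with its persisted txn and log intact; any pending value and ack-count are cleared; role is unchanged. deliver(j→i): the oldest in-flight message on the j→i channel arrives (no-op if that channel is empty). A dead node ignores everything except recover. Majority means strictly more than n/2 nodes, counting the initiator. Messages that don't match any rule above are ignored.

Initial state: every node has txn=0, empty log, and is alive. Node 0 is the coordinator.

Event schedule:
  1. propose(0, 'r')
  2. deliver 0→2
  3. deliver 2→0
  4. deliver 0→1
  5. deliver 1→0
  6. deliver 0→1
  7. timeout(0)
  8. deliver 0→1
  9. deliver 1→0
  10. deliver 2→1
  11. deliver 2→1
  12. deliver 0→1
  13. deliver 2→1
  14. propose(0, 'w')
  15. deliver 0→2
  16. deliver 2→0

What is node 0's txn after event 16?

3

[1] propose(0,'r') → N0(coor t1 [-])
[2] deliver 0→2 → N2(part t1 [-])
[3] deliver 2→0 → ∅
[4] deliver 0→1 → N1(part t1 [-])
[5] deliver 1→0 → N0(coor t1 [r])
[6] deliver 0→1 → N1(part t1 [r])
[7] timeout(0) → N0(coor t2 [r])
[8] deliver 0→1 → N1(part t2 [r])
[9] deliver 1→0 → ∅
[10] deliver 2→1 → ∅
[11] deliver 2→1 → ∅
[12] deliver 0→1 → ∅
[13] deliver 2→1 → ∅
[14] propose(0,'w') → N0(coor t3 [r])
[15] deliver 0→2 → N2(part t1 [r])
[16] deliver 2→0 → ∅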